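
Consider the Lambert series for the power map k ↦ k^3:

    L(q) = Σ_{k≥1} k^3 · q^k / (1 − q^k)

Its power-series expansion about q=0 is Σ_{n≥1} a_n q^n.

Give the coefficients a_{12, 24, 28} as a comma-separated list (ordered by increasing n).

2044, 16380, 25112

d|12:{12,6,4,3,2,1}  Σf=1728+216+64+27+8+1=2044
[q^24] f(24)=13824,f(12)=1728,f(8)=512,f(6)=216,f(4)=64,f(3)=27,f(2)=8,f(1)=1 ⇒ 16380
[q^28] f(1)=1,f(2)=8,f(4)=64,f(7)=343,f(14)=2744,f(28)=21952 ⇒ 25112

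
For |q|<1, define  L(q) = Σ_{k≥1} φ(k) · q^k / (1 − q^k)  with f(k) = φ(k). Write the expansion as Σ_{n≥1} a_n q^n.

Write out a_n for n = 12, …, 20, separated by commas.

q^12  k|12↦φ(k): 1:1 2:1 3:2 4:2 6:2 12:4  a_12=12
[q^13] φ(1)=1,φ(13)=12 ⇒ 13
[q^14] φ(1)=1,φ(2)=1,φ(7)=6,φ(14)=6 ⇒ 14
d|15:{15,5,3,1}  Σφ=8+4+2+1=15
[q^16] φ(1)=1,φ(2)=1,φ(4)=2,φ(8)=4,φ(16)=8 ⇒ 16
n=17: 1·17 17·1  φ→[1+16]=17
q^18  k|18↦φ(k): 18:6 9:6 6:2 3:2 2:1 1:1  a_18=18
q^19  k|19↦φ(k): 1:1 19:18  a_19=19
n=20: 20·1 10·2 5·4 4·5 2·10 1·20  φ→[8+4+4+2+1+1]=20

12, 13, 14, 15, 16, 17, 18, 19, 20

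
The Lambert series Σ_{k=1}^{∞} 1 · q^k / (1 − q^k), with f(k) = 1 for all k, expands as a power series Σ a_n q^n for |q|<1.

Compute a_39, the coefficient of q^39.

d|39:{39,13,3,1}  Σf=1+1+1+1=4

a_39 = 4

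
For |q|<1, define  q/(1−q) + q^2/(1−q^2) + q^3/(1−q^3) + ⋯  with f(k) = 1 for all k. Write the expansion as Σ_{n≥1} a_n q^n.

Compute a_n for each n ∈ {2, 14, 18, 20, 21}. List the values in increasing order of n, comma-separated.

n=2: 2·1 1·2  f→[1+1]=2
n=14: 14·1 7·2 2·7 1·14  f→[1+1+1+1]=4
[q^18] f(18)=1,f(9)=1,f(6)=1,f(3)=1,f(2)=1,f(1)=1 ⇒ 6
n=20: 1·20 2·10 4·5 5·4 10·2 20·1  f→[1+1+1+1+1+1]=6
[q^21] f(21)=1,f(7)=1,f(3)=1,f(1)=1 ⇒ 4

2, 4, 6, 6, 4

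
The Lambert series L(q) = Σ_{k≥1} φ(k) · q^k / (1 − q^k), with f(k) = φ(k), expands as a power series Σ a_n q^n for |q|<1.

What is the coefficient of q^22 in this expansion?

d|22:{1,2,11,22}  Σφ=1+1+10+10=22

a_22 = 22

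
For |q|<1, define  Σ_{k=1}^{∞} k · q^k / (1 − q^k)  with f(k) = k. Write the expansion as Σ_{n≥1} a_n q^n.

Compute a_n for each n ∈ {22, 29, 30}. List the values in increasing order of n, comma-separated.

36, 30, 72

n=22: 22·1 11·2 2·11 1·22  f→[22+11+2+1]=36
d|29:{29,1}  Σf=29+1=30
[q^30] f(30)=30,f(15)=15,f(10)=10,f(6)=6,f(5)=5,f(3)=3,f(2)=2,f(1)=1 ⇒ 72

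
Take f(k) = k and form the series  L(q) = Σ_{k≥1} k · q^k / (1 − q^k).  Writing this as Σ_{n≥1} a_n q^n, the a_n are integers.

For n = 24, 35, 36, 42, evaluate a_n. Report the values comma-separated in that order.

60, 48, 91, 96

n=24: 24·1 12·2 8·3 6·4 4·6 3·8 2·12 1·24  f→[24+12+8+6+4+3+2+1]=60
[q^35] f(1)=1,f(5)=5,f(7)=7,f(35)=35 ⇒ 48
q^36  k|36↦f(k): 1:1 2:2 3:3 4:4 6:6 9:9 12:12 18:18 36:36  a_36=91
d|42:{1,2,3,6,7,14,21,42}  Σf=1+2+3+6+7+14+21+42=96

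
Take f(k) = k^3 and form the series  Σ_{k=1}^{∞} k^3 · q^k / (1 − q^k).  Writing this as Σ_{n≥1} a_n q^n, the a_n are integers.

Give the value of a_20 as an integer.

[q^20] f(20)=8000,f(10)=1000,f(5)=125,f(4)=64,f(2)=8,f(1)=1 ⇒ 9198

a_20 = 9198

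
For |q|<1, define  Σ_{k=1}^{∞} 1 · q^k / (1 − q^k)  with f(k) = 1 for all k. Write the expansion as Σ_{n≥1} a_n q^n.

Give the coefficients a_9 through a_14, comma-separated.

3, 4, 2, 6, 2, 4

q^9  k|9↦f(k): 9:1 3:1 1:1  a_9=3
q^10  k|10↦f(k): 1:1 2:1 5:1 10:1  a_10=4
n=11: 11·1 1·11  f→[1+1]=2
[q^12] f(1)=1,f(2)=1,f(3)=1,f(4)=1,f(6)=1,f(12)=1 ⇒ 6
d|13:{13,1}  Σf=1+1=2
[q^14] f(1)=1,f(2)=1,f(7)=1,f(14)=1 ⇒ 4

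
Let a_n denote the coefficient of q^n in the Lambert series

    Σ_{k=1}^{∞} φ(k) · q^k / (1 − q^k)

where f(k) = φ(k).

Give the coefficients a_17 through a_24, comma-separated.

[q^17] φ(17)=16,φ(1)=1 ⇒ 17
q^18  k|18↦φ(k): 18:6 9:6 6:2 3:2 2:1 1:1  a_18=18
q^19  k|19↦φ(k): 19:18 1:1  a_19=19
q^20  k|20↦φ(k): 1:1 2:1 4:2 5:4 10:4 20:8  a_20=20
[q^21] φ(21)=12,φ(7)=6,φ(3)=2,φ(1)=1 ⇒ 21
n=22: 1·22 2·11 11·2 22·1  φ→[1+1+10+10]=22
[q^23] φ(23)=22,φ(1)=1 ⇒ 23
q^24  k|24↦φ(k): 1:1 2:1 3:2 4:2 6:2 8:4 12:4 24:8  a_24=24

17, 18, 19, 20, 21, 22, 23, 24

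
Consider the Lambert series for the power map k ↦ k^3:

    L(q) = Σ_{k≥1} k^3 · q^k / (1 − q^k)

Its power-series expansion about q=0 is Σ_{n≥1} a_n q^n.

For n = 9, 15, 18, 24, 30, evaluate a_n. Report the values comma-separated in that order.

q^9  k|9↦f(k): 9:729 3:27 1:1  a_9=757
q^15  k|15↦f(k): 1:1 3:27 5:125 15:3375  a_15=3528
[q^18] f(18)=5832,f(9)=729,f(6)=216,f(3)=27,f(2)=8,f(1)=1 ⇒ 6813
q^24  k|24↦f(k): 24:13824 12:1728 8:512 6:216 4:64 3:27 2:8 1:1  a_24=16380
n=30: 30·1 15·2 10·3 6·5 5·6 3·10 2·15 1·30  f→[27000+3375+1000+216+125+27+8+1]=31752

757, 3528, 6813, 16380, 31752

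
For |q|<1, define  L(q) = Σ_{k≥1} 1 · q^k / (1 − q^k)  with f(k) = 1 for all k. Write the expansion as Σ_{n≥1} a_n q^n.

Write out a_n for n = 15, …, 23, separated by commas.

4, 5, 2, 6, 2, 6, 4, 4, 2

n=15: 15·1 5·3 3·5 1·15  f→[1+1+1+1]=4
q^16  k|16↦f(k): 16:1 8:1 4:1 2:1 1:1  a_16=5
d|17:{17,1}  Σf=1+1=2
q^18  k|18↦f(k): 18:1 9:1 6:1 3:1 2:1 1:1  a_18=6
d|19:{19,1}  Σf=1+1=2
[q^20] f(20)=1,f(10)=1,f(5)=1,f(4)=1,f(2)=1,f(1)=1 ⇒ 6
q^21  k|21↦f(k): 21:1 7:1 3:1 1:1  a_21=4
[q^22] f(22)=1,f(11)=1,f(2)=1,f(1)=1 ⇒ 4
d|23:{23,1}  Σf=1+1=2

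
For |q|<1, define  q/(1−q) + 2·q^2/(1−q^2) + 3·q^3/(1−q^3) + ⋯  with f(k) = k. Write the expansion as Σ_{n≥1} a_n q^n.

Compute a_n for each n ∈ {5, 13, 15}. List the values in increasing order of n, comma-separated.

d|5:{5,1}  Σf=5+1=6
q^13  k|13↦f(k): 13:13 1:1  a_13=14
d|15:{15,5,3,1}  Σf=15+5+3+1=24

6, 14, 24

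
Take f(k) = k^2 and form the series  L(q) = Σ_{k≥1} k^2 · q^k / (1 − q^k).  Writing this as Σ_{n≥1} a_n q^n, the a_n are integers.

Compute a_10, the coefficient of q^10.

a_10 = 130

q^10  k|10↦f(k): 1:1 2:4 5:25 10:100  a_10=130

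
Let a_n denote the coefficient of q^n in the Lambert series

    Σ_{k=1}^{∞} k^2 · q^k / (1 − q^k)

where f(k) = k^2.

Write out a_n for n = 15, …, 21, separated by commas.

n=15: 1·15 3·5 5·3 15·1  f→[1+9+25+225]=260
d|16:{1,2,4,8,16}  Σf=1+4+16+64+256=341
[q^17] f(1)=1,f(17)=289 ⇒ 290
q^18  k|18↦f(k): 1:1 2:4 3:9 6:36 9:81 18:324  a_18=455
q^19  k|19↦f(k): 19:361 1:1  a_19=362
n=20: 1·20 2·10 4·5 5·4 10·2 20·1  f→[1+4+16+25+100+400]=546
[q^21] f(1)=1,f(3)=9,f(7)=49,f(21)=441 ⇒ 500

260, 341, 290, 455, 362, 546, 500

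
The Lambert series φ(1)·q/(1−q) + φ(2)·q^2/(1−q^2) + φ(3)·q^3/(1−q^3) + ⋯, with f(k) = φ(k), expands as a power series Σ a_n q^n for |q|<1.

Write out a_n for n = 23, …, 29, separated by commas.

[q^23] φ(23)=22,φ(1)=1 ⇒ 23
d|24:{1,2,3,4,6,8,12,24}  Σφ=1+1+2+2+2+4+4+8=24
d|25:{25,5,1}  Σφ=20+4+1=25
d|26:{26,13,2,1}  Σφ=12+12+1+1=26
q^27  k|27↦φ(k): 27:18 9:6 3:2 1:1  a_27=27
[q^28] φ(28)=12,φ(14)=6,φ(7)=6,φ(4)=2,φ(2)=1,φ(1)=1 ⇒ 28
d|29:{1,29}  Σφ=1+28=29

23, 24, 25, 26, 27, 28, 29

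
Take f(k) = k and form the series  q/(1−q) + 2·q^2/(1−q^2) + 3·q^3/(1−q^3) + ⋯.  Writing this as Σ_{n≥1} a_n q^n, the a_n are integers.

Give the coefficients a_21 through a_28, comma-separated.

[q^21] f(1)=1,f(3)=3,f(7)=7,f(21)=21 ⇒ 32
[q^22] f(22)=22,f(11)=11,f(2)=2,f(1)=1 ⇒ 36
[q^23] f(1)=1,f(23)=23 ⇒ 24
[q^24] f(24)=24,f(12)=12,f(8)=8,f(6)=6,f(4)=4,f(3)=3,f(2)=2,f(1)=1 ⇒ 60
q^25  k|25↦f(k): 25:25 5:5 1:1  a_25=31
n=26: 26·1 13·2 2·13 1·26  f→[26+13+2+1]=42
n=27: 1·27 3·9 9·3 27·1  f→[1+3+9+27]=40
q^28  k|28↦f(k): 1:1 2:2 4:4 7:7 14:14 28:28  a_28=56

32, 36, 24, 60, 31, 42, 40, 56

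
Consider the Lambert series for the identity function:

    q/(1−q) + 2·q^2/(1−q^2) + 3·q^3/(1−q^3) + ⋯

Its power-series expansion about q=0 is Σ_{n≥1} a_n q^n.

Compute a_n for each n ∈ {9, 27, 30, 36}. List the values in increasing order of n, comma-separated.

d|9:{1,3,9}  Σf=1+3+9=13
q^27  k|27↦f(k): 1:1 3:3 9:9 27:27  a_27=40
q^30  k|30↦f(k): 30:30 15:15 10:10 6:6 5:5 3:3 2:2 1:1  a_30=72
[q^36] f(1)=1,f(2)=2,f(3)=3,f(4)=4,f(6)=6,f(9)=9,f(12)=12,f(18)=18,f(36)=36 ⇒ 91

13, 40, 72, 91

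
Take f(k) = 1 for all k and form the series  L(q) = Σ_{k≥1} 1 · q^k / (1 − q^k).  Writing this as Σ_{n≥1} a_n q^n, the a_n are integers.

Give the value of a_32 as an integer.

a_32 = 6

d|32:{32,16,8,4,2,1}  Σf=1+1+1+1+1+1=6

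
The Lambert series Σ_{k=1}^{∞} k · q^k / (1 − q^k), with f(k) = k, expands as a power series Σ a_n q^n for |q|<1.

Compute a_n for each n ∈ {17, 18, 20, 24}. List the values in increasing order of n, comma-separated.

18, 39, 42, 60

q^17  k|17↦f(k): 17:17 1:1  a_17=18
d|18:{18,9,6,3,2,1}  Σf=18+9+6+3+2+1=39
d|20:{20,10,5,4,2,1}  Σf=20+10+5+4+2+1=42
q^24  k|24↦f(k): 1:1 2:2 3:3 4:4 6:6 8:8 12:12 24:24  a_24=60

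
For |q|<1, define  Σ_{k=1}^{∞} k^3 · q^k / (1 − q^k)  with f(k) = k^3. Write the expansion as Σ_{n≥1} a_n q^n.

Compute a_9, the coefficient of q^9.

a_9 = 757

q^9  k|9↦f(k): 9:729 3:27 1:1  a_9=757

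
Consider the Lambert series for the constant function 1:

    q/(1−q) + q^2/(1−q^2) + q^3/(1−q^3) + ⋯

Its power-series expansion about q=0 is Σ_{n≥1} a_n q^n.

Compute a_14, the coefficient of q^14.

[q^14] f(1)=1,f(2)=1,f(7)=1,f(14)=1 ⇒ 4

a_14 = 4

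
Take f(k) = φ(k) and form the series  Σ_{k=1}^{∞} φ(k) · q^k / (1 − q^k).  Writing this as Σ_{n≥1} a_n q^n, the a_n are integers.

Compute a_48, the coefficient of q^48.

n=48: 48·1 24·2 16·3 12·4 8·6 6·8 4·12 3·16 2·24 1·48  φ→[16+8+8+4+4+2+2+2+1+1]=48

a_48 = 48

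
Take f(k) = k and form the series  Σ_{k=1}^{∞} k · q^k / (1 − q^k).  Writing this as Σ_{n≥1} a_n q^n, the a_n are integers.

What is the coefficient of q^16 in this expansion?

a_16 = 31

[q^16] f(1)=1,f(2)=2,f(4)=4,f(8)=8,f(16)=16 ⇒ 31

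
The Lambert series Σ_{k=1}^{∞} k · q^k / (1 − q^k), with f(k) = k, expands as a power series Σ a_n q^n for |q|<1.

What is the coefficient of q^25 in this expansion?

a_25 = 31

[q^25] f(25)=25,f(5)=5,f(1)=1 ⇒ 31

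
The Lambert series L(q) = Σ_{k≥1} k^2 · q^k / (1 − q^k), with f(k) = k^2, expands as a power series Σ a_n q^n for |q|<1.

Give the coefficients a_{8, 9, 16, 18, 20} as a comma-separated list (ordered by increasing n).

85, 91, 341, 455, 546

q^8  k|8↦f(k): 1:1 2:4 4:16 8:64  a_8=85
n=9: 9·1 3·3 1·9  f→[81+9+1]=91
[q^16] f(16)=256,f(8)=64,f(4)=16,f(2)=4,f(1)=1 ⇒ 341
n=18: 18·1 9·2 6·3 3·6 2·9 1·18  f→[324+81+36+9+4+1]=455
d|20:{20,10,5,4,2,1}  Σf=400+100+25+16+4+1=546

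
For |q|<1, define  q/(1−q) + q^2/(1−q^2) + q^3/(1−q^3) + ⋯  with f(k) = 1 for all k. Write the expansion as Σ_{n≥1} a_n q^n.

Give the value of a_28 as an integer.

q^28  k|28↦f(k): 1:1 2:1 4:1 7:1 14:1 28:1  a_28=6

a_28 = 6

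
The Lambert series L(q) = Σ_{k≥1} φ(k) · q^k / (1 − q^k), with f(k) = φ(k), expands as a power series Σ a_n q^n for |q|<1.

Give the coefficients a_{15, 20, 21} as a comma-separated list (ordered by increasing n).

n=15: 1·15 3·5 5·3 15·1  φ→[1+2+4+8]=15
n=20: 20·1 10·2 5·4 4·5 2·10 1·20  φ→[8+4+4+2+1+1]=20
n=21: 1·21 3·7 7·3 21·1  φ→[1+2+6+12]=21

15, 20, 21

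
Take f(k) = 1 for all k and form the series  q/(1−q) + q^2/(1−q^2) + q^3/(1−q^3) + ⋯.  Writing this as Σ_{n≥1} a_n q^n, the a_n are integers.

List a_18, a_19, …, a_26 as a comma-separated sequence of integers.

q^18  k|18↦f(k): 18:1 9:1 6:1 3:1 2:1 1:1  a_18=6
q^19  k|19↦f(k): 1:1 19:1  a_19=2
n=20: 20·1 10·2 5·4 4·5 2·10 1·20  f→[1+1+1+1+1+1]=6
d|21:{1,3,7,21}  Σf=1+1+1+1=4
n=22: 1·22 2·11 11·2 22·1  f→[1+1+1+1]=4
[q^23] f(23)=1,f(1)=1 ⇒ 2
[q^24] f(1)=1,f(2)=1,f(3)=1,f(4)=1,f(6)=1,f(8)=1,f(12)=1,f(24)=1 ⇒ 8
n=25: 1·25 5·5 25·1  f→[1+1+1]=3
n=26: 26·1 13·2 2·13 1·26  f→[1+1+1+1]=4

6, 2, 6, 4, 4, 2, 8, 3, 4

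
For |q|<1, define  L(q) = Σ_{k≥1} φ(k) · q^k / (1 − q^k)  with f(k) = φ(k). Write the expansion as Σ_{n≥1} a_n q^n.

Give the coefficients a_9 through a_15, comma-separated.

[q^9] φ(1)=1,φ(3)=2,φ(9)=6 ⇒ 9
d|10:{1,2,5,10}  Σφ=1+1+4+4=10
q^11  k|11↦φ(k): 11:10 1:1  a_11=11
[q^12] φ(1)=1,φ(2)=1,φ(3)=2,φ(4)=2,φ(6)=2,φ(12)=4 ⇒ 12
q^13  k|13↦φ(k): 13:12 1:1  a_13=13
n=14: 1·14 2·7 7·2 14·1  φ→[1+1+6+6]=14
q^15  k|15↦φ(k): 1:1 3:2 5:4 15:8  a_15=15

9, 10, 11, 12, 13, 14, 15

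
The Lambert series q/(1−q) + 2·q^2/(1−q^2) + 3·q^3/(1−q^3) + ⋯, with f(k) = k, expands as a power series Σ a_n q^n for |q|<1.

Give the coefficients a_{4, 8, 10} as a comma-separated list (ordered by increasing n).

7, 15, 18

q^4  k|4↦f(k): 4:4 2:2 1:1  a_4=7
[q^8] f(1)=1,f(2)=2,f(4)=4,f(8)=8 ⇒ 15
q^10  k|10↦f(k): 1:1 2:2 5:5 10:10  a_10=18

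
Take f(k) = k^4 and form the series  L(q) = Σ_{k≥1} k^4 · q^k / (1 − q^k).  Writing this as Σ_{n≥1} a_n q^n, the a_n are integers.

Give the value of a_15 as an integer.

q^15  k|15↦f(k): 15:50625 5:625 3:81 1:1  a_15=51332

a_15 = 51332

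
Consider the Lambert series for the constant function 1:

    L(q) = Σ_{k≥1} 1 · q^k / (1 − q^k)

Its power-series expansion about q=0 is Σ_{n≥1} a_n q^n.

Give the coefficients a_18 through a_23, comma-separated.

q^18  k|18↦f(k): 18:1 9:1 6:1 3:1 2:1 1:1  a_18=6
[q^19] f(19)=1,f(1)=1 ⇒ 2
d|20:{20,10,5,4,2,1}  Σf=1+1+1+1+1+1=6
[q^21] f(21)=1,f(7)=1,f(3)=1,f(1)=1 ⇒ 4
[q^22] f(22)=1,f(11)=1,f(2)=1,f(1)=1 ⇒ 4
q^23  k|23↦f(k): 1:1 23:1  a_23=2

6, 2, 6, 4, 4, 2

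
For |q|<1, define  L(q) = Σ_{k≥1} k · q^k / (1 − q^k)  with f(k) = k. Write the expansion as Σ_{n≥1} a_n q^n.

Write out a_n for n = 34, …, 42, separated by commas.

54, 48, 91, 38, 60, 56, 90, 42, 96

d|34:{34,17,2,1}  Σf=34+17+2+1=54
n=35: 35·1 7·5 5·7 1·35  f→[35+7+5+1]=48
q^36  k|36↦f(k): 36:36 18:18 12:12 9:9 6:6 4:4 3:3 2:2 1:1  a_36=91
d|37:{1,37}  Σf=1+37=38
[q^38] f(38)=38,f(19)=19,f(2)=2,f(1)=1 ⇒ 60
n=39: 39·1 13·3 3·13 1·39  f→[39+13+3+1]=56
d|40:{1,2,4,5,8,10,20,40}  Σf=1+2+4+5+8+10+20+40=90
q^41  k|41↦f(k): 41:41 1:1  a_41=42
q^42  k|42↦f(k): 42:42 21:21 14:14 7:7 6:6 3:3 2:2 1:1  a_42=96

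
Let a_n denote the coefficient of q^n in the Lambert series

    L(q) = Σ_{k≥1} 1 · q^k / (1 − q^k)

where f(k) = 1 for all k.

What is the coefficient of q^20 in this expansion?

d|20:{1,2,4,5,10,20}  Σf=1+1+1+1+1+1=6

a_20 = 6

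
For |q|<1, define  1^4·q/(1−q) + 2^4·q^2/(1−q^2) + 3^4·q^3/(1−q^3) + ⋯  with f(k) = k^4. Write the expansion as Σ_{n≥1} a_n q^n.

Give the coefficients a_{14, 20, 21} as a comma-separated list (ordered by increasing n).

40834, 170898, 196964

q^14  k|14↦f(k): 1:1 2:16 7:2401 14:38416  a_14=40834
[q^20] f(1)=1,f(2)=16,f(4)=256,f(5)=625,f(10)=10000,f(20)=160000 ⇒ 170898
[q^21] f(1)=1,f(3)=81,f(7)=2401,f(21)=194481 ⇒ 196964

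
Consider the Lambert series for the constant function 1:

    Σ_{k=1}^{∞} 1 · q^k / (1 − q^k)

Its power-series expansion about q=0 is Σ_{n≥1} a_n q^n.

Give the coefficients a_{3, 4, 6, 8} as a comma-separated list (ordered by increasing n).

2, 3, 4, 4

d|3:{3,1}  Σf=1+1=2
n=4: 1·4 2·2 4·1  f→[1+1+1]=3
q^6  k|6↦f(k): 6:1 3:1 2:1 1:1  a_6=4
q^8  k|8↦f(k): 1:1 2:1 4:1 8:1  a_8=4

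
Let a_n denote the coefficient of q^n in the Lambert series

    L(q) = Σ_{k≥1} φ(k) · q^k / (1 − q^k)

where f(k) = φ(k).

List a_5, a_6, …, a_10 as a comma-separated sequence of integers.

d|5:{5,1}  Σφ=4+1=5
n=6: 6·1 3·2 2·3 1·6  φ→[2+2+1+1]=6
n=7: 1·7 7·1  φ→[1+6]=7
n=8: 1·8 2·4 4·2 8·1  φ→[1+1+2+4]=8
d|9:{9,3,1}  Σφ=6+2+1=9
q^10  k|10↦φ(k): 1:1 2:1 5:4 10:4  a_10=10

5, 6, 7, 8, 9, 10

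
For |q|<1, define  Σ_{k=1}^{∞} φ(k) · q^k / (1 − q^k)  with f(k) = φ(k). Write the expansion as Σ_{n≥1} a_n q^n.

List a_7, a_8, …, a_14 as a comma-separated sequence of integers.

d|7:{1,7}  Σφ=1+6=7
q^8  k|8↦φ(k): 1:1 2:1 4:2 8:4  a_8=8
[q^9] φ(9)=6,φ(3)=2,φ(1)=1 ⇒ 9
d|10:{10,5,2,1}  Σφ=4+4+1+1=10
n=11: 11·1 1·11  φ→[10+1]=11
q^12  k|12↦φ(k): 1:1 2:1 3:2 4:2 6:2 12:4  a_12=12
[q^13] φ(13)=12,φ(1)=1 ⇒ 13
[q^14] φ(14)=6,φ(7)=6,φ(2)=1,φ(1)=1 ⇒ 14

7, 8, 9, 10, 11, 12, 13, 14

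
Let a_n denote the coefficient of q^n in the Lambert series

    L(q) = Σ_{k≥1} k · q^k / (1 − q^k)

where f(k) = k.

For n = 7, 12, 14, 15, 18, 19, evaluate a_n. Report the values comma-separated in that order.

n=7: 1·7 7·1  f→[1+7]=8
q^12  k|12↦f(k): 12:12 6:6 4:4 3:3 2:2 1:1  a_12=28
[q^14] f(1)=1,f(2)=2,f(7)=7,f(14)=14 ⇒ 24
[q^15] f(15)=15,f(5)=5,f(3)=3,f(1)=1 ⇒ 24
[q^18] f(1)=1,f(2)=2,f(3)=3,f(6)=6,f(9)=9,f(18)=18 ⇒ 39
n=19: 19·1 1·19  f→[19+1]=20

8, 28, 24, 24, 39, 20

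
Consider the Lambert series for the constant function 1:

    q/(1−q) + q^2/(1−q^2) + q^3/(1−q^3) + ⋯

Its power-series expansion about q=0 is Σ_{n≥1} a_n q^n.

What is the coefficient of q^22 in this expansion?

a_22 = 4

q^22  k|22↦f(k): 22:1 11:1 2:1 1:1  a_22=4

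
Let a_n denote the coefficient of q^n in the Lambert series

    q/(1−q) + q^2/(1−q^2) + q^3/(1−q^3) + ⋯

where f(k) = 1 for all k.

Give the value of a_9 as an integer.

d|9:{9,3,1}  Σf=1+1+1=3

a_9 = 3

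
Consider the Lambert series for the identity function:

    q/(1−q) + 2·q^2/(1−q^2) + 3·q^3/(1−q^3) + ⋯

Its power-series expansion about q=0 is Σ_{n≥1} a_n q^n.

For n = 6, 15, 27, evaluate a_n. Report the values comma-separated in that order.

d|6:{6,3,2,1}  Σf=6+3+2+1=12
[q^15] f(15)=15,f(5)=5,f(3)=3,f(1)=1 ⇒ 24
d|27:{1,3,9,27}  Σf=1+3+9+27=40

12, 24, 40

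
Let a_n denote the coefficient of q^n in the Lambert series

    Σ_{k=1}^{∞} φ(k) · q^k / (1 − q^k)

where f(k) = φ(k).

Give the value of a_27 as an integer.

q^27  k|27↦φ(k): 27:18 9:6 3:2 1:1  a_27=27

a_27 = 27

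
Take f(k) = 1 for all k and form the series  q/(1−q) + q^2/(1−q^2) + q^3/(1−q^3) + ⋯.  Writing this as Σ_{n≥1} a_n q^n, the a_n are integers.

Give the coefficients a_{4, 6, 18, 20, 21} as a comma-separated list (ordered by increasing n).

3, 4, 6, 6, 4

d|4:{4,2,1}  Σf=1+1+1=3
q^6  k|6↦f(k): 6:1 3:1 2:1 1:1  a_6=4
n=18: 1·18 2·9 3·6 6·3 9·2 18·1  f→[1+1+1+1+1+1]=6
d|20:{20,10,5,4,2,1}  Σf=1+1+1+1+1+1=6
[q^21] f(1)=1,f(3)=1,f(7)=1,f(21)=1 ⇒ 4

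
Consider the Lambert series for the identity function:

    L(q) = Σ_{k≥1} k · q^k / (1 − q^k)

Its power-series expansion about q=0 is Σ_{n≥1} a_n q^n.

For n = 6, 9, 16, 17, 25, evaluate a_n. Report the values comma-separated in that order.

12, 13, 31, 18, 31

q^6  k|6↦f(k): 1:1 2:2 3:3 6:6  a_6=12
n=9: 9·1 3·3 1·9  f→[9+3+1]=13
q^16  k|16↦f(k): 1:1 2:2 4:4 8:8 16:16  a_16=31
q^17  k|17↦f(k): 17:17 1:1  a_17=18
[q^25] f(25)=25,f(5)=5,f(1)=1 ⇒ 31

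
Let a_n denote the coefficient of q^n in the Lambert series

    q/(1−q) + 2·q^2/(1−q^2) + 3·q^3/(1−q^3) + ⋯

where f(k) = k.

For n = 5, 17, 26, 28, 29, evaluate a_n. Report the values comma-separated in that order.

6, 18, 42, 56, 30

[q^5] f(5)=5,f(1)=1 ⇒ 6
[q^17] f(1)=1,f(17)=17 ⇒ 18
n=26: 1·26 2·13 13·2 26·1  f→[1+2+13+26]=42
[q^28] f(1)=1,f(2)=2,f(4)=4,f(7)=7,f(14)=14,f(28)=28 ⇒ 56
n=29: 29·1 1·29  f→[29+1]=30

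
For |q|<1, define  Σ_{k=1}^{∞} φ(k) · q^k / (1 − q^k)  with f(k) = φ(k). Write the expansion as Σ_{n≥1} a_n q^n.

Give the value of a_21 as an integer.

q^21  k|21↦φ(k): 1:1 3:2 7:6 21:12  a_21=21

a_21 = 21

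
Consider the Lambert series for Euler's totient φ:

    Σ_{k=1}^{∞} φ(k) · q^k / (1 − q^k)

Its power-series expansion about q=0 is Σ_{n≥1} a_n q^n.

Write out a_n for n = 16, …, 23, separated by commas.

q^16  k|16↦φ(k): 16:8 8:4 4:2 2:1 1:1  a_16=16
n=17: 1·17 17·1  φ→[1+16]=17
n=18: 18·1 9·2 6·3 3·6 2·9 1·18  φ→[6+6+2+2+1+1]=18
n=19: 1·19 19·1  φ→[1+18]=19
[q^20] φ(1)=1,φ(2)=1,φ(4)=2,φ(5)=4,φ(10)=4,φ(20)=8 ⇒ 20
n=21: 21·1 7·3 3·7 1·21  φ→[12+6+2+1]=21
d|22:{1,2,11,22}  Σφ=1+1+10+10=22
q^23  k|23↦φ(k): 23:22 1:1  a_23=23

16, 17, 18, 19, 20, 21, 22, 23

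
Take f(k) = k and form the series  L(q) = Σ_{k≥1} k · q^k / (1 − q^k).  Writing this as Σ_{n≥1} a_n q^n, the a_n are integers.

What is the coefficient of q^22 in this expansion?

n=22: 1·22 2·11 11·2 22·1  f→[1+2+11+22]=36

a_22 = 36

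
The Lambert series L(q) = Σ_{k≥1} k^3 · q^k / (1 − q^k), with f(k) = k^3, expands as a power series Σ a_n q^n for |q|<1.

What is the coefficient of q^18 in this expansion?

a_18 = 6813

[q^18] f(18)=5832,f(9)=729,f(6)=216,f(3)=27,f(2)=8,f(1)=1 ⇒ 6813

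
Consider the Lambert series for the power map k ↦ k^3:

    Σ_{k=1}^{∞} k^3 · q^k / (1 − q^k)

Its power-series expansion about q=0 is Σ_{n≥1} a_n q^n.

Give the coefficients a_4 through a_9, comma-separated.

n=4: 1·4 2·2 4·1  f→[1+8+64]=73
q^5  k|5↦f(k): 1:1 5:125  a_5=126
q^6  k|6↦f(k): 1:1 2:8 3:27 6:216  a_6=252
d|7:{7,1}  Σf=343+1=344
q^8  k|8↦f(k): 8:512 4:64 2:8 1:1  a_8=585
d|9:{1,3,9}  Σf=1+27+729=757

73, 126, 252, 344, 585, 757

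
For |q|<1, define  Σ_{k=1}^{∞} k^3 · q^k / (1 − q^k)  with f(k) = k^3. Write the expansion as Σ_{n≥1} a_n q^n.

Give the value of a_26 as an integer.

[q^26] f(1)=1,f(2)=8,f(13)=2197,f(26)=17576 ⇒ 19782

a_26 = 19782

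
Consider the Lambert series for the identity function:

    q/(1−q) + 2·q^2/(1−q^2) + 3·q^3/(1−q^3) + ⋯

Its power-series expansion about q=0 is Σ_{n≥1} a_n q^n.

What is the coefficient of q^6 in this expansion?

a_6 = 12

n=6: 6·1 3·2 2·3 1·6  f→[6+3+2+1]=12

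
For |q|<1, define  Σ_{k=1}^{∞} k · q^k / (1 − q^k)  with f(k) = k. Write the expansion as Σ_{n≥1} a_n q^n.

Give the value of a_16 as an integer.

[q^16] f(1)=1,f(2)=2,f(4)=4,f(8)=8,f(16)=16 ⇒ 31

a_16 = 31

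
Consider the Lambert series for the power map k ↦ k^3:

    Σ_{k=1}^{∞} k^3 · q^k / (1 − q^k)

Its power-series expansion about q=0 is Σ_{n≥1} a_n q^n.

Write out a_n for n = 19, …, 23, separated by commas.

6860, 9198, 9632, 11988, 12168

q^19  k|19↦f(k): 19:6859 1:1  a_19=6860
n=20: 20·1 10·2 5·4 4·5 2·10 1·20  f→[8000+1000+125+64+8+1]=9198
q^21  k|21↦f(k): 1:1 3:27 7:343 21:9261  a_21=9632
q^22  k|22↦f(k): 1:1 2:8 11:1331 22:10648  a_22=11988
q^23  k|23↦f(k): 23:12167 1:1  a_23=12168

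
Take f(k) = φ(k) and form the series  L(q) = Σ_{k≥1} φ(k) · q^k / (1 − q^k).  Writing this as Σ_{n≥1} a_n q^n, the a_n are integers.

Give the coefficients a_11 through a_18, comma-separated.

q^11  k|11↦φ(k): 1:1 11:10  a_11=11
[q^12] φ(12)=4,φ(6)=2,φ(4)=2,φ(3)=2,φ(2)=1,φ(1)=1 ⇒ 12
n=13: 1·13 13·1  φ→[1+12]=13
n=14: 1·14 2·7 7·2 14·1  φ→[1+1+6+6]=14
n=15: 1·15 3·5 5·3 15·1  φ→[1+2+4+8]=15
d|16:{16,8,4,2,1}  Σφ=8+4+2+1+1=16
n=17: 1·17 17·1  φ→[1+16]=17
q^18  k|18↦φ(k): 1:1 2:1 3:2 6:2 9:6 18:6  a_18=18

11, 12, 13, 14, 15, 16, 17, 18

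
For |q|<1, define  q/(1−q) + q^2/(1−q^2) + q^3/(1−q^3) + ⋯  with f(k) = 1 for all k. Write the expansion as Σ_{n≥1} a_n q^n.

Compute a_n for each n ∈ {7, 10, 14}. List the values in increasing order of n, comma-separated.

d|7:{1,7}  Σf=1+1=2
d|10:{10,5,2,1}  Σf=1+1+1+1=4
n=14: 14·1 7·2 2·7 1·14  f→[1+1+1+1]=4

2, 4, 4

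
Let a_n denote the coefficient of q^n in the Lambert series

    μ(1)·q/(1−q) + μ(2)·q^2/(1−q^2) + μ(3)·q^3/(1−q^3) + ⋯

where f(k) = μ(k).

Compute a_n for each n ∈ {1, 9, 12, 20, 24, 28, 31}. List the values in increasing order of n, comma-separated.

[q^1] μ(1)=1 ⇒ 1
[q^9] μ(9)=0,μ(3)=-1,μ(1)=1 ⇒ 0
[q^12] μ(1)=1,μ(2)=-1,μ(3)=-1,μ(4)=0,μ(6)=1,μ(12)=0 ⇒ 0
q^20  k|20↦μ(k): 20:0 10:1 5:-1 4:0 2:-1 1:1  a_20=0
d|24:{24,12,8,6,4,3,2,1}  Σμ=0+0+0+1+0+(-1)+(-1)+1=0
d|28:{28,14,7,4,2,1}  Σμ=0+1+(-1)+0+(-1)+1=0
[q^31] μ(31)=-1,μ(1)=1 ⇒ 0

1, 0, 0, 0, 0, 0, 0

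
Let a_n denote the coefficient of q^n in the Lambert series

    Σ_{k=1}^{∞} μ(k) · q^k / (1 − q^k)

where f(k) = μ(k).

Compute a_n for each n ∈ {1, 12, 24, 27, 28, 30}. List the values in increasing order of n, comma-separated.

1, 0, 0, 0, 0, 0

[q^1] μ(1)=1 ⇒ 1
d|12:{12,6,4,3,2,1}  Σμ=0+1+0+(-1)+(-1)+1=0
q^24  k|24↦μ(k): 1:1 2:-1 3:-1 4:0 6:1 8:0 12:0 24:0  a_24=0
n=27: 1·27 3·9 9·3 27·1  μ→[1+(-1)+0+0]=0
d|28:{28,14,7,4,2,1}  Σμ=0+1+(-1)+0+(-1)+1=0
q^30  k|30↦μ(k): 30:-1 15:1 10:1 6:1 5:-1 3:-1 2:-1 1:1  a_30=0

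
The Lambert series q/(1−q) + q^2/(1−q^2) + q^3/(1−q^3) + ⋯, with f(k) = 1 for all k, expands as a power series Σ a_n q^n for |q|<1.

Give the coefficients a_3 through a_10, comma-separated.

2, 3, 2, 4, 2, 4, 3, 4

[q^3] f(1)=1,f(3)=1 ⇒ 2
q^4  k|4↦f(k): 1:1 2:1 4:1  a_4=3
n=5: 1·5 5·1  f→[1+1]=2
[q^6] f(1)=1,f(2)=1,f(3)=1,f(6)=1 ⇒ 4
[q^7] f(7)=1,f(1)=1 ⇒ 2
[q^8] f(8)=1,f(4)=1,f(2)=1,f(1)=1 ⇒ 4
[q^9] f(9)=1,f(3)=1,f(1)=1 ⇒ 3
[q^10] f(10)=1,f(5)=1,f(2)=1,f(1)=1 ⇒ 4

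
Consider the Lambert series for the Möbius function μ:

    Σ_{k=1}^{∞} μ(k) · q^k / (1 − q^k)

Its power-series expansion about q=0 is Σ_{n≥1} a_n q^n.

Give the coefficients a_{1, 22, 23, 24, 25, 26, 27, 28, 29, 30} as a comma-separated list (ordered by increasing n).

1, 0, 0, 0, 0, 0, 0, 0, 0, 0

q^1  k|1↦μ(k): 1:1  a_1=1
[q^22] μ(22)=1,μ(11)=-1,μ(2)=-1,μ(1)=1 ⇒ 0
n=23: 23·1 1·23  μ→[(-1)+1]=0
n=24: 24·1 12·2 8·3 6·4 4·6 3·8 2·12 1·24  μ→[0+0+0+1+0+(-1)+(-1)+1]=0
d|25:{1,5,25}  Σμ=1+(-1)+0=0
d|26:{26,13,2,1}  Σμ=1+(-1)+(-1)+1=0
n=27: 27·1 9·3 3·9 1·27  μ→[0+0+(-1)+1]=0
[q^28] μ(28)=0,μ(14)=1,μ(7)=-1,μ(4)=0,μ(2)=-1,μ(1)=1 ⇒ 0
q^29  k|29↦μ(k): 29:-1 1:1  a_29=0
q^30  k|30↦μ(k): 1:1 2:-1 3:-1 5:-1 6:1 10:1 15:1 30:-1  a_30=0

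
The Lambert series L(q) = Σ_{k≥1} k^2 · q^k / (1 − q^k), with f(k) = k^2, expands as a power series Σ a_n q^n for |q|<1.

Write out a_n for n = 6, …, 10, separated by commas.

50, 50, 85, 91, 130

[q^6] f(1)=1,f(2)=4,f(3)=9,f(6)=36 ⇒ 50
n=7: 1·7 7·1  f→[1+49]=50
q^8  k|8↦f(k): 1:1 2:4 4:16 8:64  a_8=85
d|9:{9,3,1}  Σf=81+9+1=91
[q^10] f(1)=1,f(2)=4,f(5)=25,f(10)=100 ⇒ 130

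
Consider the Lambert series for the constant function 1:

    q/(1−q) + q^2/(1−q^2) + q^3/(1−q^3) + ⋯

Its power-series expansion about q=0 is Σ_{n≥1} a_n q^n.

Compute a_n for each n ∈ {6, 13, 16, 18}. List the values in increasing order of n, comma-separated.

[q^6] f(6)=1,f(3)=1,f(2)=1,f(1)=1 ⇒ 4
q^13  k|13↦f(k): 13:1 1:1  a_13=2
[q^16] f(16)=1,f(8)=1,f(4)=1,f(2)=1,f(1)=1 ⇒ 5
[q^18] f(1)=1,f(2)=1,f(3)=1,f(6)=1,f(9)=1,f(18)=1 ⇒ 6

4, 2, 5, 6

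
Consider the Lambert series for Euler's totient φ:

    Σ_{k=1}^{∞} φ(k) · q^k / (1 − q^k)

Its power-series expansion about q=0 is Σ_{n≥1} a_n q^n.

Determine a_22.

q^22  k|22↦φ(k): 22:10 11:10 2:1 1:1  a_22=22

a_22 = 22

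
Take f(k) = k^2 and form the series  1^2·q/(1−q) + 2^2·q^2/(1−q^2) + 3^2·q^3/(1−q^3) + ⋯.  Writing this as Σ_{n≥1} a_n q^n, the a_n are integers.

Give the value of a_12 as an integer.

n=12: 1·12 2·6 3·4 4·3 6·2 12·1  f→[1+4+9+16+36+144]=210

a_12 = 210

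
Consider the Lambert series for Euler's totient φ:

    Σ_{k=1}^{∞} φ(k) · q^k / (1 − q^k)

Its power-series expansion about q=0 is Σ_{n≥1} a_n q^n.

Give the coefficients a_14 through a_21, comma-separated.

q^14  k|14↦φ(k): 14:6 7:6 2:1 1:1  a_14=14
q^15  k|15↦φ(k): 1:1 3:2 5:4 15:8  a_15=15
d|16:{16,8,4,2,1}  Σφ=8+4+2+1+1=16
n=17: 17·1 1·17  φ→[16+1]=17
[q^18] φ(1)=1,φ(2)=1,φ(3)=2,φ(6)=2,φ(9)=6,φ(18)=6 ⇒ 18
[q^19] φ(19)=18,φ(1)=1 ⇒ 19
n=20: 1·20 2·10 4·5 5·4 10·2 20·1  φ→[1+1+2+4+4+8]=20
q^21  k|21↦φ(k): 1:1 3:2 7:6 21:12  a_21=21

14, 15, 16, 17, 18, 19, 20, 21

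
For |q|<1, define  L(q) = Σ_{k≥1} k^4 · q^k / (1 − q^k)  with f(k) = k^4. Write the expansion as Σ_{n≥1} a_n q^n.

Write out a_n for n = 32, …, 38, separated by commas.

1118481, 1200644, 1419874, 1503652, 1813539, 1874162, 2215474

[q^32] f(1)=1,f(2)=16,f(4)=256,f(8)=4096,f(16)=65536,f(32)=1048576 ⇒ 1118481
d|33:{1,3,11,33}  Σf=1+81+14641+1185921=1200644
d|34:{34,17,2,1}  Σf=1336336+83521+16+1=1419874
d|35:{1,5,7,35}  Σf=1+625+2401+1500625=1503652
n=36: 1·36 2·18 3·12 4·9 6·6 9·4 12·3 18·2 36·1  f→[1+16+81+256+1296+6561+20736+104976+1679616]=1813539
[q^37] f(37)=1874161,f(1)=1 ⇒ 1874162
q^38  k|38↦f(k): 38:2085136 19:130321 2:16 1:1  a_38=2215474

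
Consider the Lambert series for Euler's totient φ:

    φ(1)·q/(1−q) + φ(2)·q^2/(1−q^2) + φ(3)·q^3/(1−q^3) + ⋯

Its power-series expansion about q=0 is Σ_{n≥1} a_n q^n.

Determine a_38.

d|38:{38,19,2,1}  Σφ=18+18+1+1=38

a_38 = 38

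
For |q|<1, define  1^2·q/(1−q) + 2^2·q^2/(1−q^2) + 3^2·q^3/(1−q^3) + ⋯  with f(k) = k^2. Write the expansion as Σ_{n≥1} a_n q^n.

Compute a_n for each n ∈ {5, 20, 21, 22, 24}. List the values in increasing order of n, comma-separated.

26, 546, 500, 610, 850

d|5:{1,5}  Σf=1+25=26
[q^20] f(1)=1,f(2)=4,f(4)=16,f(5)=25,f(10)=100,f(20)=400 ⇒ 546
d|21:{21,7,3,1}  Σf=441+49+9+1=500
q^22  k|22↦f(k): 22:484 11:121 2:4 1:1  a_22=610
d|24:{1,2,3,4,6,8,12,24}  Σf=1+4+9+16+36+64+144+576=850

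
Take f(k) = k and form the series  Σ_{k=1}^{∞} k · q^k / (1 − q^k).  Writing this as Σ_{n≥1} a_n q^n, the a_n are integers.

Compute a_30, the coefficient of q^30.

[q^30] f(1)=1,f(2)=2,f(3)=3,f(5)=5,f(6)=6,f(10)=10,f(15)=15,f(30)=30 ⇒ 72

a_30 = 72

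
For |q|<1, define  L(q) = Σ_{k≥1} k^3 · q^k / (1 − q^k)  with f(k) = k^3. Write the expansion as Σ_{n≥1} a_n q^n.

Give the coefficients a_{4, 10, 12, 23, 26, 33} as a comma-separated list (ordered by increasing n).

73, 1134, 2044, 12168, 19782, 37296

n=4: 4·1 2·2 1·4  f→[64+8+1]=73
d|10:{10,5,2,1}  Σf=1000+125+8+1=1134
[q^12] f(12)=1728,f(6)=216,f(4)=64,f(3)=27,f(2)=8,f(1)=1 ⇒ 2044
n=23: 23·1 1·23  f→[12167+1]=12168
n=26: 26·1 13·2 2·13 1·26  f→[17576+2197+8+1]=19782
d|33:{33,11,3,1}  Σf=35937+1331+27+1=37296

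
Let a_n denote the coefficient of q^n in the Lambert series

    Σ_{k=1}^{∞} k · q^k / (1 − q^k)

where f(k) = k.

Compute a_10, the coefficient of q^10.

a_10 = 18

q^10  k|10↦f(k): 10:10 5:5 2:2 1:1  a_10=18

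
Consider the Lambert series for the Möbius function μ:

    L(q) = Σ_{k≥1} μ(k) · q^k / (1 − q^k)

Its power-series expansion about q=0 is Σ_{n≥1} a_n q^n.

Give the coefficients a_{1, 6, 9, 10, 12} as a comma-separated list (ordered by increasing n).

[q^1] μ(1)=1 ⇒ 1
d|6:{6,3,2,1}  Σμ=1+(-1)+(-1)+1=0
[q^9] μ(1)=1,μ(3)=-1,μ(9)=0 ⇒ 0
[q^10] μ(10)=1,μ(5)=-1,μ(2)=-1,μ(1)=1 ⇒ 0
n=12: 1·12 2·6 3·4 4·3 6·2 12·1  μ→[1+(-1)+(-1)+0+1+0]=0

1, 0, 0, 0, 0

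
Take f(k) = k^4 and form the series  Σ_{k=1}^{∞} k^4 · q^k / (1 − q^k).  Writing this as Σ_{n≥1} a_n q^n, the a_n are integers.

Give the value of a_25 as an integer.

a_25 = 391251

[q^25] f(25)=390625,f(5)=625,f(1)=1 ⇒ 391251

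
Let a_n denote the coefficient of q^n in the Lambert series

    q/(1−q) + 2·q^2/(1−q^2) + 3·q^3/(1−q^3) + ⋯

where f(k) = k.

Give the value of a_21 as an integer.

q^21  k|21↦f(k): 21:21 7:7 3:3 1:1  a_21=32

a_21 = 32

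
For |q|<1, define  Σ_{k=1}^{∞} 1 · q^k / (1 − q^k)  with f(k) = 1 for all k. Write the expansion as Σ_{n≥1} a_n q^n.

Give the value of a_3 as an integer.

a_3 = 2

q^3  k|3↦f(k): 1:1 3:1  a_3=2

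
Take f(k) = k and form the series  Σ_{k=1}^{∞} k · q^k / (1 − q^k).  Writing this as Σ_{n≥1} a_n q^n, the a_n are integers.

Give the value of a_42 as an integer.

q^42  k|42↦f(k): 42:42 21:21 14:14 7:7 6:6 3:3 2:2 1:1  a_42=96

a_42 = 96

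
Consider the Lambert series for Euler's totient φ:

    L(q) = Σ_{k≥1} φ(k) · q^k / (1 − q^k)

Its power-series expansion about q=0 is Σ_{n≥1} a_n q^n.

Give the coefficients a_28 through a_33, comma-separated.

n=28: 1·28 2·14 4·7 7·4 14·2 28·1  φ→[1+1+2+6+6+12]=28
q^29  k|29↦φ(k): 29:28 1:1  a_29=29
q^30  k|30↦φ(k): 30:8 15:8 10:4 6:2 5:4 3:2 2:1 1:1  a_30=30
[q^31] φ(31)=30,φ(1)=1 ⇒ 31
q^32  k|32↦φ(k): 32:16 16:8 8:4 4:2 2:1 1:1  a_32=32
[q^33] φ(33)=20,φ(11)=10,φ(3)=2,φ(1)=1 ⇒ 33

28, 29, 30, 31, 32, 33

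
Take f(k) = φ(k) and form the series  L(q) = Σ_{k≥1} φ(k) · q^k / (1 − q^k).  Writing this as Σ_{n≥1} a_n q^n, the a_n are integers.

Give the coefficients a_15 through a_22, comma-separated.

d|15:{1,3,5,15}  Σφ=1+2+4+8=15
[q^16] φ(1)=1,φ(2)=1,φ(4)=2,φ(8)=4,φ(16)=8 ⇒ 16
[q^17] φ(17)=16,φ(1)=1 ⇒ 17
q^18  k|18↦φ(k): 18:6 9:6 6:2 3:2 2:1 1:1  a_18=18
n=19: 19·1 1·19  φ→[18+1]=19
q^20  k|20↦φ(k): 1:1 2:1 4:2 5:4 10:4 20:8  a_20=20
d|21:{1,3,7,21}  Σφ=1+2+6+12=21
d|22:{22,11,2,1}  Σφ=10+10+1+1=22

15, 16, 17, 18, 19, 20, 21, 22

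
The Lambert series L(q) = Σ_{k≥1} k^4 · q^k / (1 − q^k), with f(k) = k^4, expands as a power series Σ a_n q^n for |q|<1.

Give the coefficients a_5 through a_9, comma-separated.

626, 1394, 2402, 4369, 6643

d|5:{5,1}  Σf=625+1=626
d|6:{6,3,2,1}  Σf=1296+81+16+1=1394
d|7:{7,1}  Σf=2401+1=2402
d|8:{8,4,2,1}  Σf=4096+256+16+1=4369
d|9:{1,3,9}  Σf=1+81+6561=6643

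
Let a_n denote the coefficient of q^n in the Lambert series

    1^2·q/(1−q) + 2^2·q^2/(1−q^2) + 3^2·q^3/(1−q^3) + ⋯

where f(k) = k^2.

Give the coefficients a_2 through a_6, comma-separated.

d|2:{2,1}  Σf=4+1=5
d|3:{3,1}  Σf=9+1=10
d|4:{4,2,1}  Σf=16+4+1=21
d|5:{5,1}  Σf=25+1=26
n=6: 6·1 3·2 2·3 1·6  f→[36+9+4+1]=50

5, 10, 21, 26, 50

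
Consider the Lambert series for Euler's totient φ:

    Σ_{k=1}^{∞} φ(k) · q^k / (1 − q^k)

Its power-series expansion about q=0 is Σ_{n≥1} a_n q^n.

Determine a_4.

n=4: 4·1 2·2 1·4  φ→[2+1+1]=4

a_4 = 4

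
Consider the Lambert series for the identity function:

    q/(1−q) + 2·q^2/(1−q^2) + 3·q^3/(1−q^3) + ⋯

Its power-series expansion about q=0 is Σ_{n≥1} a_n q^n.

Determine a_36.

a_36 = 91

[q^36] f(36)=36,f(18)=18,f(12)=12,f(9)=9,f(6)=6,f(4)=4,f(3)=3,f(2)=2,f(1)=1 ⇒ 91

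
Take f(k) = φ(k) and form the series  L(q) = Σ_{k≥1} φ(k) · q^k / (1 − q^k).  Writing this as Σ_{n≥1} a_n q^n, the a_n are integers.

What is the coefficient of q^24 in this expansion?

d|24:{24,12,8,6,4,3,2,1}  Σφ=8+4+4+2+2+2+1+1=24

a_24 = 24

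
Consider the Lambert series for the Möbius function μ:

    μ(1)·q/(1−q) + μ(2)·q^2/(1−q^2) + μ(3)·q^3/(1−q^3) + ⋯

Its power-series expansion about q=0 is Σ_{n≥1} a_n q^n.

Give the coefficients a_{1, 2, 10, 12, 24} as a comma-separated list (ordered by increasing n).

[q^1] μ(1)=1 ⇒ 1
q^2  k|2↦μ(k): 2:-1 1:1  a_2=0
[q^10] μ(1)=1,μ(2)=-1,μ(5)=-1,μ(10)=1 ⇒ 0
n=12: 12·1 6·2 4·3 3·4 2·6 1·12  μ→[0+1+0+(-1)+(-1)+1]=0
[q^24] μ(24)=0,μ(12)=0,μ(8)=0,μ(6)=1,μ(4)=0,μ(3)=-1,μ(2)=-1,μ(1)=1 ⇒ 0

1, 0, 0, 0, 0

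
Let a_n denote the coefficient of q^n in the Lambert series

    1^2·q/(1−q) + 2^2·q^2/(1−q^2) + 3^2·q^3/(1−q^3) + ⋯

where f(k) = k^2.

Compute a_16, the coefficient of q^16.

d|16:{1,2,4,8,16}  Σf=1+4+16+64+256=341

a_16 = 341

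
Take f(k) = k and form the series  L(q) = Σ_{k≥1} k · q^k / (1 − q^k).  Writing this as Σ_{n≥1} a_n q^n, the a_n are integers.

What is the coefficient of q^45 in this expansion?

n=45: 1·45 3·15 5·9 9·5 15·3 45·1  f→[1+3+5+9+15+45]=78

a_45 = 78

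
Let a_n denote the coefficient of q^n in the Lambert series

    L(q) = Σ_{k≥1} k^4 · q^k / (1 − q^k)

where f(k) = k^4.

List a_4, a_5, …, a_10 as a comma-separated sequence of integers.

273, 626, 1394, 2402, 4369, 6643, 10642

q^4  k|4↦f(k): 4:256 2:16 1:1  a_4=273
d|5:{1,5}  Σf=1+625=626
d|6:{6,3,2,1}  Σf=1296+81+16+1=1394
q^7  k|7↦f(k): 1:1 7:2401  a_7=2402
[q^8] f(1)=1,f(2)=16,f(4)=256,f(8)=4096 ⇒ 4369
[q^9] f(1)=1,f(3)=81,f(9)=6561 ⇒ 6643
[q^10] f(10)=10000,f(5)=625,f(2)=16,f(1)=1 ⇒ 10642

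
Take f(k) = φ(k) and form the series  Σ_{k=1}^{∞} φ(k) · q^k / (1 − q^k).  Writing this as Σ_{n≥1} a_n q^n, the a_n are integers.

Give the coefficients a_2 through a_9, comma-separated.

q^2  k|2↦φ(k): 1:1 2:1  a_2=2
q^3  k|3↦φ(k): 1:1 3:2  a_3=3
[q^4] φ(4)=2,φ(2)=1,φ(1)=1 ⇒ 4
n=5: 5·1 1·5  φ→[4+1]=5
[q^6] φ(6)=2,φ(3)=2,φ(2)=1,φ(1)=1 ⇒ 6
[q^7] φ(7)=6,φ(1)=1 ⇒ 7
n=8: 1·8 2·4 4·2 8·1  φ→[1+1+2+4]=8
[q^9] φ(9)=6,φ(3)=2,φ(1)=1 ⇒ 9

2, 3, 4, 5, 6, 7, 8, 9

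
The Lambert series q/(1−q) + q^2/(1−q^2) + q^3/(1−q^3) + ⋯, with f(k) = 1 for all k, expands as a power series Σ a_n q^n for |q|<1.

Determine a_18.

a_18 = 6

q^18  k|18↦f(k): 1:1 2:1 3:1 6:1 9:1 18:1  a_18=6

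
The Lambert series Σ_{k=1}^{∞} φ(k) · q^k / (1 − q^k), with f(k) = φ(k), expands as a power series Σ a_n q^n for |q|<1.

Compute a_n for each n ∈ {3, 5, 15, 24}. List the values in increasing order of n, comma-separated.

[q^3] φ(3)=2,φ(1)=1 ⇒ 3
n=5: 5·1 1·5  φ→[4+1]=5
d|15:{15,5,3,1}  Σφ=8+4+2+1=15
q^24  k|24↦φ(k): 1:1 2:1 3:2 4:2 6:2 8:4 12:4 24:8  a_24=24

3, 5, 15, 24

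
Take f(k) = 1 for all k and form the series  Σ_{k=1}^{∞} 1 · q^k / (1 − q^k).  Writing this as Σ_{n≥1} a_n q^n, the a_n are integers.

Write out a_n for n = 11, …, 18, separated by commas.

d|11:{1,11}  Σf=1+1=2
q^12  k|12↦f(k): 1:1 2:1 3:1 4:1 6:1 12:1  a_12=6
[q^13] f(13)=1,f(1)=1 ⇒ 2
[q^14] f(14)=1,f(7)=1,f(2)=1,f(1)=1 ⇒ 4
n=15: 1·15 3·5 5·3 15·1  f→[1+1+1+1]=4
d|16:{1,2,4,8,16}  Σf=1+1+1+1+1=5
d|17:{1,17}  Σf=1+1=2
q^18  k|18↦f(k): 18:1 9:1 6:1 3:1 2:1 1:1  a_18=6

2, 6, 2, 4, 4, 5, 2, 6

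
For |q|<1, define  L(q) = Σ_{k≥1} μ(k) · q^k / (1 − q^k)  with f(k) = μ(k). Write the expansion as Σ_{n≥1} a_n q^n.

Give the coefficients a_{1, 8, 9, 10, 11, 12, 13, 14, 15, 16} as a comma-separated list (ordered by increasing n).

n=1: 1·1  μ→[1]=1
n=8: 8·1 4·2 2·4 1·8  μ→[0+0+(-1)+1]=0
d|9:{9,3,1}  Σμ=0+(-1)+1=0
d|10:{1,2,5,10}  Σμ=1+(-1)+(-1)+1=0
q^11  k|11↦μ(k): 1:1 11:-1  a_11=0
q^12  k|12↦μ(k): 1:1 2:-1 3:-1 4:0 6:1 12:0  a_12=0
[q^13] μ(13)=-1,μ(1)=1 ⇒ 0
q^14  k|14↦μ(k): 1:1 2:-1 7:-1 14:1  a_14=0
d|15:{15,5,3,1}  Σμ=1+(-1)+(-1)+1=0
d|16:{1,2,4,8,16}  Σμ=1+(-1)+0+0+0=0

1, 0, 0, 0, 0, 0, 0, 0, 0, 0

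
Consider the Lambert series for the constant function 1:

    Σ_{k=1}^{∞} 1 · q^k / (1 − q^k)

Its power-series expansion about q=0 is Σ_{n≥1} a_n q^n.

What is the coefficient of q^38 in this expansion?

a_38 = 4

[q^38] f(38)=1,f(19)=1,f(2)=1,f(1)=1 ⇒ 4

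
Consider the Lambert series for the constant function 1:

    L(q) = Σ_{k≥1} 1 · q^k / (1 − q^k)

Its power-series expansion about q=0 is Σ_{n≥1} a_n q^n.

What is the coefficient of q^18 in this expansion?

a_18 = 6

q^18  k|18↦f(k): 1:1 2:1 3:1 6:1 9:1 18:1  a_18=6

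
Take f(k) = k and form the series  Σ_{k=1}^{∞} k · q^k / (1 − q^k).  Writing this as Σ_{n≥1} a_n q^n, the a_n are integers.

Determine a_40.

a_40 = 90

n=40: 1·40 2·20 4·10 5·8 8·5 10·4 20·2 40·1  f→[1+2+4+5+8+10+20+40]=90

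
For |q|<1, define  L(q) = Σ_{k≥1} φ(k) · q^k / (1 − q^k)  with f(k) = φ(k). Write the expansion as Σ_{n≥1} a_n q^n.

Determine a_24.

d|24:{24,12,8,6,4,3,2,1}  Σφ=8+4+4+2+2+2+1+1=24

a_24 = 24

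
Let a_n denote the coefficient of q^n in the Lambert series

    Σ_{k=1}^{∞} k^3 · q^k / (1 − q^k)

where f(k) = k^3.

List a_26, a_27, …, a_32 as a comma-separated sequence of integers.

19782, 20440, 25112, 24390, 31752, 29792, 37449

d|26:{26,13,2,1}  Σf=17576+2197+8+1=19782
n=27: 27·1 9·3 3·9 1·27  f→[19683+729+27+1]=20440
d|28:{1,2,4,7,14,28}  Σf=1+8+64+343+2744+21952=25112
n=29: 29·1 1·29  f→[24389+1]=24390
q^30  k|30↦f(k): 30:27000 15:3375 10:1000 6:216 5:125 3:27 2:8 1:1  a_30=31752
q^31  k|31↦f(k): 1:1 31:29791  a_31=29792
q^32  k|32↦f(k): 32:32768 16:4096 8:512 4:64 2:8 1:1  a_32=37449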